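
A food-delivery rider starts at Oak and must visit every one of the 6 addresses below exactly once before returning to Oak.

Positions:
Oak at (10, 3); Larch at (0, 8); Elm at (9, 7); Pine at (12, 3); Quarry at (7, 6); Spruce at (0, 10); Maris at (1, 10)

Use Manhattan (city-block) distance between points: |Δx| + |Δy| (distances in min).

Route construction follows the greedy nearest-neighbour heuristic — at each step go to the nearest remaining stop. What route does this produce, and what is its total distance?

Nearest-neighbour total = 40 min; route Oak → Pine → Elm → Quarry → Larch → Spruce → Maris → Oak.

Oak → [Pine:2 / Elm:5 / Quarry:6 / Larch:15 / Maris:16 / Spruce:17] → Pine (2)
Pine → [Elm:7 / Quarry:8 / Larch:17 / Maris:18 / Spruce:19] → Elm (7)
Elm → [Quarry:3 / Larch:10 / Maris:11 / Spruce:12] → Quarry (3)
Quarry → [Larch:9 / Maris:10 / Spruce:11] → Larch (9)
Larch → [Spruce:2 / Maris:3] → Spruce (2)
Spruce → [Maris:1] → Maris (1)
Return Maris→Oak: 16.
Total = 2 + 7 + 3 + 9 + 2 + 1 + 16 = 40.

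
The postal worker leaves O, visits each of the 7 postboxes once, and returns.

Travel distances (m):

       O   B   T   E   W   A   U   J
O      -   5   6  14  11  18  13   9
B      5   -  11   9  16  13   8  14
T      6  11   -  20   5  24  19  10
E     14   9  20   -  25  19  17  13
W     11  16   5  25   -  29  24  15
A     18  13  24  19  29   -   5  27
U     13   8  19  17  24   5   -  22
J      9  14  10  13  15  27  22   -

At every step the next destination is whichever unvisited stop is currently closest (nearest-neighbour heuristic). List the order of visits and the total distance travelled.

Total distance 76 m via the nearest-neighbour route O → B → U → A → E → J → T → W → O.

O → [B:5 / T:6 / J:9 / W:11 / U:13 / E:14 / A:18] → B (5)
B → [U:8 / E:9 / T:11 / A:13 / J:14 / W:16] → U (8)
U → [A:5 / E:17 / T:19 / J:22 / W:24] → A (5)
A → [E:19 / T:24 / J:27 / W:29] → E (19)
E → [J:13 / T:20 / W:25] → J (13)
J → [T:10 / W:15] → T (10)
T → [W:5] → W (5)
Return W→O: 11.
Total = 5 + 8 + 5 + 19 + 13 + 10 + 5 + 11 = 76.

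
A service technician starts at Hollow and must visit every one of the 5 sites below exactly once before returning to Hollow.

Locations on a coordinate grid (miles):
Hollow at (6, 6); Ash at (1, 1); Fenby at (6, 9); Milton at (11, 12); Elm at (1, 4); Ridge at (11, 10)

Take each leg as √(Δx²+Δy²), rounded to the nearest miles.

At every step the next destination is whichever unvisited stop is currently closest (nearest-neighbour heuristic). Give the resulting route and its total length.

At Hollow the remaining stops are Fenby 3, Elm 5, Ridge 6, Ash 7, Milton 8; go to Fenby.
At Fenby the remaining stops are Ridge 5, Milton 6, Elm 7, Ash 9; go to Ridge.
At Ridge the remaining stops are Milton 2, Elm 12, Ash 13; go to Milton.
At Milton the remaining stops are Elm 13, Ash 15; go to Elm.
At Elm the remaining stops are Ash 3; go to Ash.
Return Ash→Hollow: 7.
Total = 3 + 5 + 2 + 13 + 3 + 7 = 33.

33 miles along Hollow → Fenby → Ridge → Milton → Elm → Ash → Hollow.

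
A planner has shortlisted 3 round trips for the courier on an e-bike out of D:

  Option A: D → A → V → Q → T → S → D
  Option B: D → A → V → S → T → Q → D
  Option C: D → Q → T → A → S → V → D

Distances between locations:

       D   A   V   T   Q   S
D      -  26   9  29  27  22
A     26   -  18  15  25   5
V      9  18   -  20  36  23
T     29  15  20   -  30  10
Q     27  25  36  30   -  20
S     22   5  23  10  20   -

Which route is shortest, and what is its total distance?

Option A: 26 + 18 + 36 + 30 + 10 + 22 = 142
Option B: 26 + 18 + 23 + 10 + 30 + 27 = 134
Option C: 27 + 30 + 15 + 5 + 23 + 9 = 109

109 — Option C is the shortest.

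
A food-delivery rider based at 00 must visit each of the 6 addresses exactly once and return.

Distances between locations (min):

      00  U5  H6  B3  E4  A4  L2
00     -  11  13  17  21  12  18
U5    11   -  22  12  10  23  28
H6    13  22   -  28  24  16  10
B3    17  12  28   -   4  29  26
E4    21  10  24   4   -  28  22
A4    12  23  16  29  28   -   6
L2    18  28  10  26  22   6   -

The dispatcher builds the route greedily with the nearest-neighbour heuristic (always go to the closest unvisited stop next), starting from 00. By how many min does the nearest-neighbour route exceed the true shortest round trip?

From 00: U5=11, A4=12, H6=13, B3=17, L2=18, E4=21 → choose U5 (11).
From U5: E4=10, B3=12, H6=22, A4=23, L2=28 → choose E4 (10).
From E4: B3=4, L2=22, H6=24, A4=28 → choose B3 (4).
From B3: L2=26, H6=28, A4=29 → choose L2 (26).
From L2: A4=6, H6=10 → choose A4 (6).
From A4: H6=16 → choose H6 (16).
NN route 00 → U5 → E4 → B3 → L2 → A4 → H6 → 00 costs 86.
Optimal: 00 → U5 → B3 → E4 → H6 → L2 → A4 → 00 costs 79 (by enumerating all 360 distinct tours).
Excess = 86 − 79 = 7.

Excess over optimum: 7 min.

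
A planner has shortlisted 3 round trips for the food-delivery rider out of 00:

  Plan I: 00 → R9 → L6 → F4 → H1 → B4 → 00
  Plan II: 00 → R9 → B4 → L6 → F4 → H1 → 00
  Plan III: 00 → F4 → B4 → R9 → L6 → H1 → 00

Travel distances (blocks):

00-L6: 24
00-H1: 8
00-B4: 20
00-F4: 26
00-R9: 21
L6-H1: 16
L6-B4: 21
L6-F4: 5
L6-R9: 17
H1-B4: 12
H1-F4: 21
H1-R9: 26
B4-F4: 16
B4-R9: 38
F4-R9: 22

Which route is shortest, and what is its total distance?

Shortest is Plan I, total 96 blocks.

Plan I: 21 + 17 + 5 + 21 + 12 + 20 = 96
Plan II: 21 + 38 + 21 + 5 + 21 + 8 = 114
Plan III: 26 + 16 + 38 + 17 + 16 + 8 = 121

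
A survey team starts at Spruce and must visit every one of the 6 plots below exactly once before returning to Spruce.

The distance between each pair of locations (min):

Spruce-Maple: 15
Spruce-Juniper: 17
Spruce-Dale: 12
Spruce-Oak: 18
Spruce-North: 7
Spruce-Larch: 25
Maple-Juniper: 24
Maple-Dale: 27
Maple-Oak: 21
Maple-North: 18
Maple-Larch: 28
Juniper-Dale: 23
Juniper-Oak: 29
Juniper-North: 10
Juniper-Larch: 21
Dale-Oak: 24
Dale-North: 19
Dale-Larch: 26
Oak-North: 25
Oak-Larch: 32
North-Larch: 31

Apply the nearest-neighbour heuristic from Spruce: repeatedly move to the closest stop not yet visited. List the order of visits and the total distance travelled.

Total distance 124 min via the nearest-neighbour route Spruce → North → Juniper → Larch → Dale → Oak → Maple → Spruce.

Spruce → [North:7 / Dale:12 / Maple:15 / Juniper:17 / Oak:18 / Larch:25] → North (7)
North → [Juniper:10 / Maple:18 / Dale:19 / Oak:25 / Larch:31] → Juniper (10)
Juniper → [Larch:21 / Dale:23 / Maple:24 / Oak:29] → Larch (21)
Larch → [Dale:26 / Maple:28 / Oak:32] → Dale (26)
Dale → [Oak:24 / Maple:27] → Oak (24)
Oak → [Maple:21] → Maple (21)
Return Maple→Spruce: 15.
Total = 7 + 10 + 21 + 26 + 24 + 21 + 15 = 124.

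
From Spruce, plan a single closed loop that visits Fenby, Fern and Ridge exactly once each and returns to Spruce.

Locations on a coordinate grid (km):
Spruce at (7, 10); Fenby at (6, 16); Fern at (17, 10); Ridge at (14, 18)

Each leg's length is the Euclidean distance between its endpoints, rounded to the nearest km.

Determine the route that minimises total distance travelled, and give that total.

33 km — the shortest possible round trip.

There are 3 distinct closed tours to check (reversals are equivalent).
Spruce - Fenby - Fern - Ridge - Spruce: 6+13+9+11 = 39
Spruce - Fenby - Ridge - Fern - Spruce: 6+8+9+10 = 33
Spruce - Fern - Fenby - Ridge - Spruce: 10+13+8+11 = 42
The minimum is 33.
One optimal route: Spruce → Fenby → Ridge → Fern → Spruce (or its reverse).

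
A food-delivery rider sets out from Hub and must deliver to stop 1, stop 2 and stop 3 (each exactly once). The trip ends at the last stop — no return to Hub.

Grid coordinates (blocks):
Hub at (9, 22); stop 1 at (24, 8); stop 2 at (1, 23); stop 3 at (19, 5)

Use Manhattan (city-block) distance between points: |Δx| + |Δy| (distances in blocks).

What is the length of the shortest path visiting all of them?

Shortest open route: 53 blocks.

There are 3! = 6 possible orderings.
Hub → stop 1 → stop 2 → stop 3: 29+38+36 = 103
Hub → stop 1 → stop 3 → stop 2: 29+8+36 = 73
Hub → stop 2 → stop 1 → stop 3: 9+38+8 = 55
Hub → stop 2 → stop 3 → stop 1: 9+36+8 = 53
Hub → stop 3 → stop 1 → stop 2: 27+8+38 = 73
Hub → stop 3 → stop 2 → stop 1: 27+36+38 = 101
The minimum is 53.
One shortest path: Hub → stop 2 → stop 3 → stop 1.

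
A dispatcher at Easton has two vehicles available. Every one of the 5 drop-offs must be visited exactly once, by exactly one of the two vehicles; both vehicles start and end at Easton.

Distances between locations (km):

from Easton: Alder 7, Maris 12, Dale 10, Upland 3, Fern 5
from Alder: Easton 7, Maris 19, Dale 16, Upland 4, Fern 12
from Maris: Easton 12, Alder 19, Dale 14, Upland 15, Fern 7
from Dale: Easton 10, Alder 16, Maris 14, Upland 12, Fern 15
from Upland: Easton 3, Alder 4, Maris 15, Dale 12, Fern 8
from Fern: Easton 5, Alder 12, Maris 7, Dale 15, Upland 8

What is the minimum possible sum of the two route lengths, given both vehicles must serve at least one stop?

Try each way of splitting the stops between the two vehicles (each non-empty) and, for each split, find the best tour for each vehicle:
  {Alder} + {Maris, Dale, Upland, Fern}: 14 + 41 = 55
  {Maris} + {Alder, Dale, Upland, Fern}: 24 + 43 = 67
  {Alder, Maris} + {Dale, Upland, Fern}: 38 + 35 = 73
  {Dale} + {Alder, Maris, Upland, Fern}: 20 + 38 = 58
  {Alder, Dale} + {Maris, Upland, Fern}: 33 + 30 = 63
  {Maris, Dale} + {Alder, Upland, Fern}: 36 + 24 = 60
  … (15 splits in total)
  {Alder, Upland} + {Maris, Dale, Fern}: 14 + 36 = 50  ← best
Best: vehicle 1 Easton → Alder → Upland → Easton = 14; vehicle 2 Easton → Dale → Maris → Fern → Easton = 36; combined 50.

Minimum combined distance: 50 km.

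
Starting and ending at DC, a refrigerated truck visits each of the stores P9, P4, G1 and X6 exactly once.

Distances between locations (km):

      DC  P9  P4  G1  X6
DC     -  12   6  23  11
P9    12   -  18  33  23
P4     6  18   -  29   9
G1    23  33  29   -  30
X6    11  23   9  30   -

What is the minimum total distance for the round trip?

With 4 stops there are 4!/2 = 12 distinct round trips (a route and its reverse cost the same).
DC→P9→P4→G1→X6→DC: 12+18+29+30+11 = 100
DC→P9→P4→X6→G1→DC: 12+18+9+30+23 = 92
DC→P9→G1→P4→X6→DC: 12+33+29+9+11 = 94
DC→P9→G1→X6→P4→DC: 12+33+30+9+6 = 90
DC→P9→X6→P4→G1→DC: 12+23+9+29+23 = 96
DC→P9→X6→G1→P4→DC: 12+23+30+29+6 = 100
DC→P4→P9→G1→X6→DC: 6+18+33+30+11 = 98
DC→P4→P9→X6→G1→DC: 6+18+23+30+23 = 100
DC→P4→G1→P9→X6→DC: 6+29+33+23+11 = 102
DC→P4→X6→P9→G1→DC: 6+9+23+33+23 = 94
DC→G1→P9→P4→X6→DC: 23+33+18+9+11 = 94
DC→G1→P4→P9→X6→DC: 23+29+18+23+11 = 104
The minimum is 90.
One optimal route: DC → P9 → G1 → X6 → P4 → DC (or its reverse).

Minimum total distance: 90 km.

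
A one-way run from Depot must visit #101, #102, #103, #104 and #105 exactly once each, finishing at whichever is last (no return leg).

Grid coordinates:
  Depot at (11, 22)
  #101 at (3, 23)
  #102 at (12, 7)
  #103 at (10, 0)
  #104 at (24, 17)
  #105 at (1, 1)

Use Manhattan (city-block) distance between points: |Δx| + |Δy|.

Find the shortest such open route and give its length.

Minimum one-way distance = 74.

There are 5! = 120 possible orderings.
Depot - #101 - #102 - #103 - #104 - #105: 9+25+9+31+39 = 113
Depot - #101 - #102 - #103 - #105 - #104: 9+25+9+10+39 = 92
Depot - #101 - #102 - #104 - #103 - #105: 9+25+22+31+10 = 97
Depot - #101 - #102 - #104 - #105 - #103: 9+25+22+39+10 = 105
Depot - #101 - #102 - #105 - #103 - #104: 9+25+17+10+31 = 92
Depot - #101 - #102 - #105 - #104 - #103: 9+25+17+39+31 = 121
Depot - #101 - #103 - #102 - #104 - #105: 9+30+9+22+39 = 109
Depot - #101 - #103 - #102 - #105 - #104: 9+30+9+17+39 = 104
Depot - #101 - #103 - #104 - #102 - #105: 9+30+31+22+17 = 109
Depot - #101 - #103 - #104 - #105 - #102: 9+30+31+39+17 = 126
Depot - #101 - #103 - #105 - #102 - #104: 9+30+10+17+22 = 88
Depot - #101 - #103 - #105 - #104 - #102: 9+30+10+39+22 = 110
Depot - #101 - #104 - #102 - #103 - #105: 9+27+22+9+10 = 77
Depot - #101 - #104 - #102 - #105 - #103: 9+27+22+17+10 = 85
… (106 more)
Depot - #101 - #105 - #103 - #102 - #104: 9+24+10+9+22 = 74  ← best
The minimum is 74.
One shortest path: Depot → #101 → #105 → #103 → #102 → #104.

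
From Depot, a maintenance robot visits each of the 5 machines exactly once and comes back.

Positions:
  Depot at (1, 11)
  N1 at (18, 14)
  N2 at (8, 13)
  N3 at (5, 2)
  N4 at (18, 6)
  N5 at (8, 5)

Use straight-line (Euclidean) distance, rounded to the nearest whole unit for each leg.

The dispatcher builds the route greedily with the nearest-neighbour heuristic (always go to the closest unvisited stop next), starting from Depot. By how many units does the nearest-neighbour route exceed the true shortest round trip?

9 longer than the optimal tour.

Depot: N2=7, N5=9, N3=10, N1=17, N4=18 ⇒ N2
N2: N5=8, N1=10, N3=11, N4=12 ⇒ N5
N5: N3=4, N4=10, N1=13 ⇒ N3
N3: N4=14, N1=18 ⇒ N4
N4: N1=8 ⇒ N1
NN route Depot → N2 → N5 → N3 → N4 → N1 → Depot costs 58.
Optimal: Depot → N2 → N1 → N4 → N5 → N3 → Depot costs 49 (by enumerating all 60 distinct tours).
Excess = 58 − 49 = 9.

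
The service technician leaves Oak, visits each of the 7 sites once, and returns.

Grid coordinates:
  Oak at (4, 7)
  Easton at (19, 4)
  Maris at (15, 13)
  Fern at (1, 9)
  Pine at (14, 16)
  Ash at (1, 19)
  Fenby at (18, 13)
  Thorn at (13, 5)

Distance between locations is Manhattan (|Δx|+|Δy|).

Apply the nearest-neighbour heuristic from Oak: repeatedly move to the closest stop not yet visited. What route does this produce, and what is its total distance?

Oak → [Fern:5 / Thorn:11 / Ash:15 / Maris:17 / Easton:18 / Pine:19 / Fenby:20] → Fern (5)
Fern → [Ash:10 / Thorn:16 / Maris:18 / Pine:20 / Fenby:21 / Easton:23] → Ash (10)
Ash → [Pine:16 / Maris:20 / Fenby:23 / Thorn:26 / Easton:33] → Pine (16)
Pine → [Maris:4 / Fenby:7 / Thorn:12 / Easton:17] → Maris (4)
Maris → [Fenby:3 / Thorn:10 / Easton:13] → Fenby (3)
Fenby → [Easton:10 / Thorn:13] → Easton (10)
Easton → [Thorn:7] → Thorn (7)
Return Thorn→Oak: 11.
Total = 5 + 10 + 16 + 4 + 3 + 10 + 7 + 11 = 66.

Nearest-neighbour total = 66; route Oak → Fern → Ash → Pine → Maris → Fenby → Easton → Thorn → Oak.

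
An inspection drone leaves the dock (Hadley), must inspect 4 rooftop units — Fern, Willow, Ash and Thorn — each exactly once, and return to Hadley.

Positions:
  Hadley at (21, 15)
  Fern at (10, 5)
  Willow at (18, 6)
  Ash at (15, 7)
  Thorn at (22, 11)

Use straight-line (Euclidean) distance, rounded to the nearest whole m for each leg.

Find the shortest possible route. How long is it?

With 4 stops there are 4!/2 = 12 distinct round trips (a route and its reverse cost the same).
Hadley→Fern→Willow→Ash→Thorn→Hadley: 15+8+3+8+4 = 38
Hadley→Fern→Willow→Thorn→Ash→Hadley: 15+8+6+8+10 = 47
Hadley→Fern→Ash→Willow→Thorn→Hadley: 15+5+3+6+4 = 33
Hadley→Fern→Ash→Thorn→Willow→Hadley: 15+5+8+6+9 = 43
Hadley→Fern→Thorn→Willow→Ash→Hadley: 15+13+6+3+10 = 47
Hadley→Fern→Thorn→Ash→Willow→Hadley: 15+13+8+3+9 = 48
Hadley→Willow→Fern→Ash→Thorn→Hadley: 9+8+5+8+4 = 34
Hadley→Willow→Fern→Thorn→Ash→Hadley: 9+8+13+8+10 = 48
Hadley→Willow→Ash→Fern→Thorn→Hadley: 9+3+5+13+4 = 34
Hadley→Willow→Thorn→Fern→Ash→Hadley: 9+6+13+5+10 = 43
Hadley→Ash→Fern→Willow→Thorn→Hadley: 10+5+8+6+4 = 33
Hadley→Ash→Willow→Fern→Thorn→Hadley: 10+3+8+13+4 = 38
The minimum is 33.
One optimal route: Hadley → Fern → Ash → Willow → Thorn → Hadley (or its reverse).

Minimum total distance: 33 m.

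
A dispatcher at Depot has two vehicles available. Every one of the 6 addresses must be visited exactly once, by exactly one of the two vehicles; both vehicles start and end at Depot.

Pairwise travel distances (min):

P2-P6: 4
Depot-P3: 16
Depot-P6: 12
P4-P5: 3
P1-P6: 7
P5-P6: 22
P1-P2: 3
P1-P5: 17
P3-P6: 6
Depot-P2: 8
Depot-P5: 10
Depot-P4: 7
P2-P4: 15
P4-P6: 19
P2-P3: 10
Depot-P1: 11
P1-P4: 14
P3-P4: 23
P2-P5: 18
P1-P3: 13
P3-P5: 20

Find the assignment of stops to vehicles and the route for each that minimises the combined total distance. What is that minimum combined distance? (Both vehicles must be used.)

Minimum combined distance: 60 min.

Check every non-empty split of the stops between the two vehicles; for each half take its own optimal tour:
  {P1} + {P2, P3, P4, P5, P6}: 22 + 48 = 70
  {P2} + {P1, P3, P4, P5, P6}: 16 + 54 = 70
  {P1, P2} + {P3, P4, P5, P6}: 22 + 48 = 70
  {P3} + {P1, P2, P4, P5, P6}: 32 + 46 = 78
  {P1, P3} + {P2, P4, P5, P6}: 40 + 44 = 84
  {P2, P3} + {P1, P4, P5, P6}: 34 + 46 = 80
  … (31 splits in total)
  {P4, P5} + {P1, P2, P3, P6}: 20 + 40 = 60  ← best
Best: vehicle 1 Depot → P4 → P5 → Depot = 20; vehicle 2 Depot → P1 → P2 → P6 → P3 → Depot = 40; combined 60.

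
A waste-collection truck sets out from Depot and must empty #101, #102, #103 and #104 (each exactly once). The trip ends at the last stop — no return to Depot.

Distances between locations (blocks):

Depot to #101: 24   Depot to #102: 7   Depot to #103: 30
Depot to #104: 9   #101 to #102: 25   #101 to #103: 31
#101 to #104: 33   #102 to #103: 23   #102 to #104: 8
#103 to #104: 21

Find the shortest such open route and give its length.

Minimum one-way distance = 67 blocks.

There are 4! = 24 possible orderings.
Depot - #101 - #102 - #103 - #104: 24+25+23+21 = 93
Depot - #101 - #102 - #104 - #103: 24+25+8+21 = 78
Depot - #101 - #103 - #102 - #104: 24+31+23+8 = 86
Depot - #101 - #103 - #104 - #102: 24+31+21+8 = 84
Depot - #101 - #104 - #102 - #103: 24+33+8+23 = 88
Depot - #101 - #104 - #103 - #102: 24+33+21+23 = 101
Depot - #102 - #101 - #103 - #104: 7+25+31+21 = 84
Depot - #102 - #101 - #104 - #103: 7+25+33+21 = 86
Depot - #102 - #103 - #101 - #104: 7+23+31+33 = 94
Depot - #102 - #103 - #104 - #101: 7+23+21+33 = 84
Depot - #102 - #104 - #101 - #103: 7+8+33+31 = 79
Depot - #102 - #104 - #103 - #101: 7+8+21+31 = 67
Depot - #103 - #101 - #102 - #104: 30+31+25+8 = 94
Depot - #103 - #101 - #104 - #102: 30+31+33+8 = 102
… (10 more)
The minimum is 67.
One shortest path: Depot → #102 → #104 → #103 → #101.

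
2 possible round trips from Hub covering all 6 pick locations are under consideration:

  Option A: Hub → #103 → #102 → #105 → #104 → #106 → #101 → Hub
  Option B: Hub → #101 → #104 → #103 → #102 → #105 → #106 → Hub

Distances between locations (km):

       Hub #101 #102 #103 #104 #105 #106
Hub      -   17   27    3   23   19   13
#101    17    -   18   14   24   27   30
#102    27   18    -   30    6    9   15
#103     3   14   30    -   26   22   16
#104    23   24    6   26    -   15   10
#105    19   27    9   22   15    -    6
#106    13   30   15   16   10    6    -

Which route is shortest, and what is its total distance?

Option A: 3 + 30 + 9 + 15 + 10 + 30 + 17 = 114
Option B: 17 + 24 + 26 + 30 + 9 + 6 + 13 = 125

114 km — Option A is the shortest.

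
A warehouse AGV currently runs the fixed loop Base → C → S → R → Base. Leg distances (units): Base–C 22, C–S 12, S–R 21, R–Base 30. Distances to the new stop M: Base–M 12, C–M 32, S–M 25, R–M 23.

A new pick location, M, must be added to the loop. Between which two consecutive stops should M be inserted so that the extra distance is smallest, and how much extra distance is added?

Insertion cost between consecutive stops i–j is d(i,M) + d(M,j) − d(i,j):
  between Base and C: 12 + 32 − 22 = 22
  between C and S: 32 + 25 − 12 = 45
  between S and R: 25 + 23 − 21 = 27
  between R and Base: 23 + 12 − 30 = 5
Cheapest insertion is between R and Base, adding 5.
New total = 85 + 5 = 90.

Minimum extra distance: 5, inserting M between R and Base.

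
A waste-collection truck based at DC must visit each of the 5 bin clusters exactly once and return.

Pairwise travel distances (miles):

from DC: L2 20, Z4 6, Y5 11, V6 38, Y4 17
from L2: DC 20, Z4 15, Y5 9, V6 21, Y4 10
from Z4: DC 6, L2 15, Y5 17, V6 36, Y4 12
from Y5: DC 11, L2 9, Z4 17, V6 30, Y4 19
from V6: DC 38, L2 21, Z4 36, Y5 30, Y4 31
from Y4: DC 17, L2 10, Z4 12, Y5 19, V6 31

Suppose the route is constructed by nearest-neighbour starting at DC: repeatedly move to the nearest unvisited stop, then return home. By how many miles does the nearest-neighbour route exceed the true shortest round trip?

From DC: Z4=6, Y5=11, Y4=17, L2=20, V6=38 → choose Z4 (6).
From Z4: Y4=12, L2=15, Y5=17, V6=36 → choose Y4 (12).
From Y4: L2=10, Y5=19, V6=31 → choose L2 (10).
From L2: Y5=9, V6=21 → choose Y5 (9).
From Y5: V6=30 → choose V6 (30).
NN route DC → Z4 → Y4 → L2 → Y5 → V6 → DC costs 105.
Optimal: DC → Z4 → Y4 → L2 → V6 → Y5 → DC costs 90 (by enumerating all 60 distinct tours).
Excess = 105 − 90 = 15.

The nearest-neighbour route is 15 miles longer than optimal.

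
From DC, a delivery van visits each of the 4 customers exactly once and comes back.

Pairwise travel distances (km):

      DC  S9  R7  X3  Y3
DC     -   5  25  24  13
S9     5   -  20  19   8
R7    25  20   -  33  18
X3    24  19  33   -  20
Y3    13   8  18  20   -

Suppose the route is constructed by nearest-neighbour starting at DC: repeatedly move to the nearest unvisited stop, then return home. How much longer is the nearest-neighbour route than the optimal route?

DC: S9=5, Y3=13, X3=24, R7=25 ⇒ S9
S9: Y3=8, X3=19, R7=20 ⇒ Y3
Y3: R7=18, X3=20 ⇒ R7
R7: X3=33 ⇒ X3
NN route DC → S9 → Y3 → R7 → X3 → DC costs 88.
Optimal: DC → S9 → R7 → Y3 → X3 → DC costs 87 (by enumerating all 12 distinct tours).
Excess = 88 − 87 = 1.

Excess over optimum: 1 km.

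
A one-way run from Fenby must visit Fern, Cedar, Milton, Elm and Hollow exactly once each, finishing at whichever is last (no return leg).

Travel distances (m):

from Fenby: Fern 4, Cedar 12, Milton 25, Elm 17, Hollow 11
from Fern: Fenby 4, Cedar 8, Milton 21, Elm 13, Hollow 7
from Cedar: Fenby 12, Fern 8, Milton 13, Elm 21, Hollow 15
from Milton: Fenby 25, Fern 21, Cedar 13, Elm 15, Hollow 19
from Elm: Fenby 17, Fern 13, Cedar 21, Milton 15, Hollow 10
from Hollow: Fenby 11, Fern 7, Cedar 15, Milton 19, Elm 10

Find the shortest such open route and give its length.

Minimum one-way distance = 49 m.

There are 5! = 120 possible orderings.
Fenby - Fern - Cedar - Milton - Elm - Hollow: 4+8+13+15+10 = 50
Fenby - Fern - Cedar - Milton - Hollow - Elm: 4+8+13+19+10 = 54
Fenby - Fern - Cedar - Elm - Milton - Hollow: 4+8+21+15+19 = 67
Fenby - Fern - Cedar - Elm - Hollow - Milton: 4+8+21+10+19 = 62
Fenby - Fern - Cedar - Hollow - Milton - Elm: 4+8+15+19+15 = 61
Fenby - Fern - Cedar - Hollow - Elm - Milton: 4+8+15+10+15 = 52
Fenby - Fern - Milton - Cedar - Elm - Hollow: 4+21+13+21+10 = 69
Fenby - Fern - Milton - Cedar - Hollow - Elm: 4+21+13+15+10 = 63
Fenby - Fern - Milton - Elm - Cedar - Hollow: 4+21+15+21+15 = 76
Fenby - Fern - Milton - Elm - Hollow - Cedar: 4+21+15+10+15 = 65
Fenby - Fern - Milton - Hollow - Cedar - Elm: 4+21+19+15+21 = 80
Fenby - Fern - Milton - Hollow - Elm - Cedar: 4+21+19+10+21 = 75
Fenby - Fern - Elm - Cedar - Milton - Hollow: 4+13+21+13+19 = 70
Fenby - Fern - Elm - Cedar - Hollow - Milton: 4+13+21+15+19 = 72
… (106 more)
Fenby - Fern - Hollow - Elm - Milton - Cedar: 4+7+10+15+13 = 49  ← best
The minimum is 49.
One shortest path: Fenby → Fern → Hollow → Elm → Milton → Cedar.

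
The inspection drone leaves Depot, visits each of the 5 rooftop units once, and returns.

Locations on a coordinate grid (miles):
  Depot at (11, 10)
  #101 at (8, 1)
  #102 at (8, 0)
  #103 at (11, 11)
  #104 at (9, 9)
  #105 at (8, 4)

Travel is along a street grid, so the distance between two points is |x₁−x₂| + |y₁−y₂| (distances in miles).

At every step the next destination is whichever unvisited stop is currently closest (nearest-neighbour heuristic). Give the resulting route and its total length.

Nearest-neighbour total = 28 miles; route Depot → #103 → #104 → #105 → #101 → #102 → Depot.

From Depot: distances to unvisited — #103=1, #104=3, #105=9, #101=12, #102=13. Nearest is #103 (1).
From #103: distances to unvisited — #104=4, #105=10, #101=13, #102=14. Nearest is #104 (4).
From #104: distances to unvisited — #105=6, #101=9, #102=10. Nearest is #105 (6).
From #105: distances to unvisited — #101=3, #102=4. Nearest is #101 (3).
From #101: distances to unvisited — #102=1. Nearest is #102 (1).
Return #102→Depot: 13.
Total = 1 + 4 + 6 + 3 + 1 + 13 = 28.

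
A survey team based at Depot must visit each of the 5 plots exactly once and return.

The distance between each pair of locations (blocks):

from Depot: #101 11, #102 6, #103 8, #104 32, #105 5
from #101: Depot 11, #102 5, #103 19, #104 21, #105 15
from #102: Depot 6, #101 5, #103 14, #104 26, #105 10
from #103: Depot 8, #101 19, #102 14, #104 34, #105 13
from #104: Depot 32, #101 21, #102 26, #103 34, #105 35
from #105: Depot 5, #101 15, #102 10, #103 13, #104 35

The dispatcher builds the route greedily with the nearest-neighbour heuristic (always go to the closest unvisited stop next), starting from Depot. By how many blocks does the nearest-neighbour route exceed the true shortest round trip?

The nearest-neighbour route is 22 blocks longer than optimal.

Depot: #105=5, #102=6, #103=8, #101=11, #104=32 ⇒ #105
#105: #102=10, #103=13, #101=15, #104=35 ⇒ #102
#102: #101=5, #103=14, #104=26 ⇒ #101
#101: #103=19, #104=21 ⇒ #103
#103: #104=34 ⇒ #104
NN route Depot → #105 → #102 → #101 → #103 → #104 → Depot costs 105.
Optimal: Depot → #103 → #104 → #101 → #102 → #105 → Depot costs 83 (by enumerating all 60 distinct tours).
Excess = 105 − 83 = 22.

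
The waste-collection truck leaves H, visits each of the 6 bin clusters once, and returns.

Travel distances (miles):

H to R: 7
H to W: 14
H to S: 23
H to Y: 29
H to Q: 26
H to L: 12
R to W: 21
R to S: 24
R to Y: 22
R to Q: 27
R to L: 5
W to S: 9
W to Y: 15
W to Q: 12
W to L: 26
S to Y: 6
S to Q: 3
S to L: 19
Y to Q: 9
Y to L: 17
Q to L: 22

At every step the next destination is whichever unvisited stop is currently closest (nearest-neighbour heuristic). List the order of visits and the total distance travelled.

Nearest-neighbour total = 64 miles; route H → R → L → Y → S → Q → W → H.

From H: distances to unvisited — R=7, L=12, W=14, S=23, Q=26, Y=29. Nearest is R (7).
From R: distances to unvisited — L=5, W=21, Y=22, S=24, Q=27. Nearest is L (5).
From L: distances to unvisited — Y=17, S=19, Q=22, W=26. Nearest is Y (17).
From Y: distances to unvisited — S=6, Q=9, W=15. Nearest is S (6).
From S: distances to unvisited — Q=3, W=9. Nearest is Q (3).
From Q: distances to unvisited — W=12. Nearest is W (12).
Return W→H: 14.
Total = 7 + 5 + 17 + 6 + 3 + 12 + 14 = 64.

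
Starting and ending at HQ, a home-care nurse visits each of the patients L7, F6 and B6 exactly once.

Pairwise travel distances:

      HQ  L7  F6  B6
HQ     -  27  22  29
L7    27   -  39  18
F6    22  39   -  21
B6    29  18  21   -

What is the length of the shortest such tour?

Minimum total distance: 88.

There are 3 distinct closed tours to check (reversals are equivalent).
HQ-L7-F6-B6-HQ: 27+39+21+29 = 116
HQ-L7-B6-F6-HQ: 27+18+21+22 = 88
HQ-F6-L7-B6-HQ: 22+39+18+29 = 108
The minimum is 88.
One optimal route: HQ → L7 → B6 → F6 → HQ (or its reverse).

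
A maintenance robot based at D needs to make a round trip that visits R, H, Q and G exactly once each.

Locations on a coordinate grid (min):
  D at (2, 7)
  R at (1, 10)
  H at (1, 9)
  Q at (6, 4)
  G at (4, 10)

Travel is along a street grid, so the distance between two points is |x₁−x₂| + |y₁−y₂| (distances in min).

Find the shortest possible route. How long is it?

With 4 stops there are 4!/2 = 12 distinct round trips (a route and its reverse cost the same).
D-R-H-Q-G-D: 4+1+10+8+5 = 28
D-R-H-G-Q-D: 4+1+4+8+7 = 24
D-R-Q-H-G-D: 4+11+10+4+5 = 34
D-R-Q-G-H-D: 4+11+8+4+3 = 30
D-R-G-H-Q-D: 4+3+4+10+7 = 28
D-R-G-Q-H-D: 4+3+8+10+3 = 28
D-H-R-Q-G-D: 3+1+11+8+5 = 28
D-H-R-G-Q-D: 3+1+3+8+7 = 22
D-H-Q-R-G-D: 3+10+11+3+5 = 32
D-H-G-R-Q-D: 3+4+3+11+7 = 28
D-Q-R-H-G-D: 7+11+1+4+5 = 28
D-Q-H-R-G-D: 7+10+1+3+5 = 26
The minimum is 22.
One optimal route: D → H → R → G → Q → D (or its reverse).

22 min — the shortest possible round trip.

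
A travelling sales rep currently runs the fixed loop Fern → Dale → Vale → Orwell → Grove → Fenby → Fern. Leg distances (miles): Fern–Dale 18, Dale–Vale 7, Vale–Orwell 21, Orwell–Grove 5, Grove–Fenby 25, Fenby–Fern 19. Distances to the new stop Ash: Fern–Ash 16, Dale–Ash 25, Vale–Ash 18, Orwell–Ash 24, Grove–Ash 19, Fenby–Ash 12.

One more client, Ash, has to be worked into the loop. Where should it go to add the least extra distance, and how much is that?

Insertion cost between consecutive stops i–j is d(i,Ash) + d(Ash,j) − d(i,j):
  between Fern and Dale: 16 + 25 − 18 = 23
  between Dale and Vale: 25 + 18 − 7 = 36
  between Vale and Orwell: 18 + 24 − 21 = 21
  between Orwell and Grove: 24 + 19 − 5 = 38
  between Grove and Fenby: 19 + 12 − 25 = 6
  between Fenby and Fern: 12 + 16 − 19 = 9
Cheapest insertion is between Grove and Fenby, adding 6.
New total = 95 + 6 = 101.

Adding 6 miles by placing Ash on the Grove–Fenby leg.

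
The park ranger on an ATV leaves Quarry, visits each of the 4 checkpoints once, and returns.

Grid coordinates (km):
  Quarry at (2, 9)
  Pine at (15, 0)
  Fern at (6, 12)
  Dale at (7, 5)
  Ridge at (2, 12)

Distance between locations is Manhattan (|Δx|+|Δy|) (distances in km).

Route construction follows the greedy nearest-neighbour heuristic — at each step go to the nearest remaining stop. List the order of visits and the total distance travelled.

50 km along Quarry → Ridge → Fern → Dale → Pine → Quarry.

From Quarry: distances to unvisited — Ridge=3, Fern=7, Dale=9, Pine=22. Nearest is Ridge (3).
From Ridge: distances to unvisited — Fern=4, Dale=12, Pine=25. Nearest is Fern (4).
From Fern: distances to unvisited — Dale=8, Pine=21. Nearest is Dale (8).
From Dale: distances to unvisited — Pine=13. Nearest is Pine (13).
Return Pine→Quarry: 22.
Total = 3 + 4 + 8 + 13 + 22 = 50.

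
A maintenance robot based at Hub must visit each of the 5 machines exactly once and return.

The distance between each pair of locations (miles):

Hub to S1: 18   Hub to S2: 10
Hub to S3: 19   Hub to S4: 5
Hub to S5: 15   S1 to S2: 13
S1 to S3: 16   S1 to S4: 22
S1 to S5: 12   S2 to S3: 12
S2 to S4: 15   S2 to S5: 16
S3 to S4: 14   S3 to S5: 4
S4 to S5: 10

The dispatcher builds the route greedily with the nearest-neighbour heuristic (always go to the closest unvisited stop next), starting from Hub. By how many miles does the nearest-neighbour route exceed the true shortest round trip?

4 miles longer than the optimal tour.

Hub: S4=5, S2=10, S5=15, S1=18, S3=19 ⇒ S4
S4: S5=10, S3=14, S2=15, S1=22 ⇒ S5
S5: S3=4, S1=12, S2=16 ⇒ S3
S3: S2=12, S1=16 ⇒ S2
S2: S1=13 ⇒ S1
NN route Hub → S4 → S5 → S3 → S2 → S1 → Hub costs 62.
Optimal: Hub → S2 → S1 → S3 → S5 → S4 → Hub costs 58 (by enumerating all 60 distinct tours).
Excess = 62 − 58 = 4.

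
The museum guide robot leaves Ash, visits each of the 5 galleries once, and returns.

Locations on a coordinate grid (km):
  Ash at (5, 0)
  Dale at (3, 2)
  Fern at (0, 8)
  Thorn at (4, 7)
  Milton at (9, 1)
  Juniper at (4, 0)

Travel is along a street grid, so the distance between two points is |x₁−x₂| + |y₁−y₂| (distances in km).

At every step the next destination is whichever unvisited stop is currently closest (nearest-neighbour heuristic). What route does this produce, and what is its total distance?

Nearest-neighbour total = 36 km; route Ash → Juniper → Dale → Thorn → Fern → Milton → Ash.

At Ash the remaining stops are Juniper 1, Dale 4, Milton 5, Thorn 8, Fern 13; go to Juniper.
At Juniper the remaining stops are Dale 3, Milton 6, Thorn 7, Fern 12; go to Dale.
At Dale the remaining stops are Thorn 6, Milton 7, Fern 9; go to Thorn.
At Thorn the remaining stops are Fern 5, Milton 11; go to Fern.
At Fern the remaining stops are Milton 16; go to Milton.
Return Milton→Ash: 5.
Total = 1 + 3 + 6 + 5 + 16 + 5 = 36.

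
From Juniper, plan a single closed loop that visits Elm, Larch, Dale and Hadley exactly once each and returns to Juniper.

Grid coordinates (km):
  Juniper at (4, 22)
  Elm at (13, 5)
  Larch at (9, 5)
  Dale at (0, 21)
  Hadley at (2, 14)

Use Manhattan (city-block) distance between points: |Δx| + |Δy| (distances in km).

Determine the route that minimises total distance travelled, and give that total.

Minimum total distance: 60 km.

There are 12 distinct closed tours to check (reversals are equivalent).
Juniper → Elm → Larch → Dale → Hadley → Juniper: 26+4+25+9+10 = 74
Juniper → Elm → Larch → Hadley → Dale → Juniper: 26+4+16+9+5 = 60
Juniper → Elm → Dale → Larch → Hadley → Juniper: 26+29+25+16+10 = 106
Juniper → Elm → Dale → Hadley → Larch → Juniper: 26+29+9+16+22 = 102
Juniper → Elm → Hadley → Larch → Dale → Juniper: 26+20+16+25+5 = 92
Juniper → Elm → Hadley → Dale → Larch → Juniper: 26+20+9+25+22 = 102
Juniper → Larch → Elm → Dale → Hadley → Juniper: 22+4+29+9+10 = 74
Juniper → Larch → Elm → Hadley → Dale → Juniper: 22+4+20+9+5 = 60
Juniper → Larch → Dale → Elm → Hadley → Juniper: 22+25+29+20+10 = 106
Juniper → Larch → Hadley → Elm → Dale → Juniper: 22+16+20+29+5 = 92
Juniper → Dale → Elm → Larch → Hadley → Juniper: 5+29+4+16+10 = 64
Juniper → Dale → Larch → Elm → Hadley → Juniper: 5+25+4+20+10 = 64
The minimum is 60.
One optimal route: Juniper → Elm → Larch → Hadley → Dale → Juniper (or its reverse).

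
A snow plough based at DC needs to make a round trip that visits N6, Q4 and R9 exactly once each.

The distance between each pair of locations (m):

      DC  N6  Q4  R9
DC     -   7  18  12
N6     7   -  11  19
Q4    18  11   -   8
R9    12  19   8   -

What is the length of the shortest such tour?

38 m — the shortest possible round trip.

With 3 stops there are 3!/2 = 3 distinct round trips (a route and its reverse cost the same).
DC→N6→Q4→R9→DC: 7+11+8+12 = 38
DC→N6→R9→Q4→DC: 7+19+8+18 = 52
DC→Q4→N6→R9→DC: 18+11+19+12 = 60
The minimum is 38.
One optimal route: DC → N6 → Q4 → R9 → DC (or its reverse).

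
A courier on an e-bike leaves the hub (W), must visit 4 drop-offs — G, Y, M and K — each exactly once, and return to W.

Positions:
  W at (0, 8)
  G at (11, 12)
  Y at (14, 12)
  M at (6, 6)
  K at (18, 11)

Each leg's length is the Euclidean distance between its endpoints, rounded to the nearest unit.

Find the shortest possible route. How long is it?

38 — the shortest possible round trip.

W-G-Y-M-K-W: 12+3+10+13+18 = 56
W-G-Y-K-M-W: 12+3+4+13+6 = 38
W-G-M-Y-K-W: 12+8+10+4+18 = 52
W-G-M-K-Y-W: 12+8+13+4+15 = 52
W-G-K-Y-M-W: 12+7+4+10+6 = 39
W-G-K-M-Y-W: 12+7+13+10+15 = 57
W-Y-G-M-K-W: 15+3+8+13+18 = 57
W-Y-G-K-M-W: 15+3+7+13+6 = 44
W-Y-M-G-K-W: 15+10+8+7+18 = 58
W-Y-K-G-M-W: 15+4+7+8+6 = 40
W-M-G-Y-K-W: 6+8+3+4+18 = 39
W-M-Y-G-K-W: 6+10+3+7+18 = 44
The minimum is 38.
One optimal route: W → G → Y → K → M → W (or its reverse).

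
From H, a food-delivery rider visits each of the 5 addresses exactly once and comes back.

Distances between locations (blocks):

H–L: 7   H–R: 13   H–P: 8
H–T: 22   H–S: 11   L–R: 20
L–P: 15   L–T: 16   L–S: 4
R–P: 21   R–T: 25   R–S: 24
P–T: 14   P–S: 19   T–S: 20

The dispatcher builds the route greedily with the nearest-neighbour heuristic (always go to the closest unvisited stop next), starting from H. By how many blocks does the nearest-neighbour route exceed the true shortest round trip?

The nearest-neighbour route is 3 blocks longer than optimal.

H: L=7, P=8, S=11, R=13, T=22 ⇒ L
L: S=4, P=15, T=16, R=20 ⇒ S
S: P=19, T=20, R=24 ⇒ P
P: T=14, R=21 ⇒ T
T: R=25 ⇒ R
NN route H → L → S → P → T → R → H costs 82.
Optimal: H → L → S → T → P → R → H costs 79 (by enumerating all 60 distinct tours).
Excess = 82 − 79 = 3.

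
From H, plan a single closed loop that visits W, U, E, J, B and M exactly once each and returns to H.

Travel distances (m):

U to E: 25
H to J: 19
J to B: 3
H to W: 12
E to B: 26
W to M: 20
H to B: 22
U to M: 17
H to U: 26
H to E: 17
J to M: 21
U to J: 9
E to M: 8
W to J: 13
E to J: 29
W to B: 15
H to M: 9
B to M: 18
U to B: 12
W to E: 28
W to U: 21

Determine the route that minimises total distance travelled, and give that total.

H → W → U → E → J → B → M → H: 12+21+25+29+3+18+9 = 117
H → W → U → E → J → M → B → H: 12+21+25+29+21+18+22 = 148
H → W → U → E → B → J → M → H: 12+21+25+26+3+21+9 = 117
H → W → U → E → B → M → J → H: 12+21+25+26+18+21+19 = 142
H → W → U → E → M → J → B → H: 12+21+25+8+21+3+22 = 112
H → W → U → E → M → B → J → H: 12+21+25+8+18+3+19 = 106
H → W → U → J → E → B → M → H: 12+21+9+29+26+18+9 = 124
H → W → U → J → E → M → B → H: 12+21+9+29+8+18+22 = 119
… (352 more)
H → W → B → J → U → E → M → H: 12+15+3+9+25+8+9 = 81  ← best
The minimum is 81.
One optimal route: H → W → B → J → U → E → M → H (or its reverse).

81 m — the shortest possible round trip.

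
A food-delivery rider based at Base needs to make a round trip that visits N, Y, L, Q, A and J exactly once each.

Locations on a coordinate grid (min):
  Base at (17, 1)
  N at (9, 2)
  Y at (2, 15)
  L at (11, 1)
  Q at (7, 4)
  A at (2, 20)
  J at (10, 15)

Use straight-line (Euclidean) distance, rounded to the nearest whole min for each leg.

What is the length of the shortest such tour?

Shortest round trip = 53 min.

With 6 stops there are 6!/2 = 360 distinct round trips (a route and its reverse cost the same).
Base → N → Y → L → Q → A → J → Base: 8+15+17+5+17+9+16 = 87
Base → N → Y → L → Q → J → A → Base: 8+15+17+5+11+9+24 = 89
Base → N → Y → L → A → Q → J → Base: 8+15+17+21+17+11+16 = 105
Base → N → Y → L → A → J → Q → Base: 8+15+17+21+9+11+10 = 91
Base → N → Y → L → J → Q → A → Base: 8+15+17+14+11+17+24 = 106
Base → N → Y → L → J → A → Q → Base: 8+15+17+14+9+17+10 = 90
Base → N → Y → Q → L → A → J → Base: 8+15+12+5+21+9+16 = 86
Base → N → Y → Q → L → J → A → Base: 8+15+12+5+14+9+24 = 87
… (352 more)
Base → L → N → Q → Y → A → J → Base: 6+2+3+12+5+9+16 = 53  ← best
The minimum is 53.
One optimal route: Base → L → N → Q → Y → A → J → Base (or its reverse).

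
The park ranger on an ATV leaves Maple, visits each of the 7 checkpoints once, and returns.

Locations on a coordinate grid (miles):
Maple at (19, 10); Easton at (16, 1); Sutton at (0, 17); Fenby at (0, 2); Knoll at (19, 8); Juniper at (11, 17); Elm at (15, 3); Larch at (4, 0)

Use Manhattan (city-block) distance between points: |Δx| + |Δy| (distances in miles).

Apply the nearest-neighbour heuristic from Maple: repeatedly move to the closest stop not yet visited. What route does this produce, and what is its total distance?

Maple → [Knoll:2 / Elm:11 / Easton:12 / Juniper:15 / Larch:25 / Sutton:26 / Fenby:27] → Knoll (2)
Knoll → [Elm:9 / Easton:10 / Juniper:17 / Larch:23 / Fenby:25 / Sutton:28] → Elm (9)
Elm → [Easton:3 / Larch:14 / Fenby:16 / Juniper:18 / Sutton:29] → Easton (3)
Easton → [Larch:13 / Fenby:17 / Juniper:21 / Sutton:32] → Larch (13)
Larch → [Fenby:6 / Sutton:21 / Juniper:24] → Fenby (6)
Fenby → [Sutton:15 / Juniper:26] → Sutton (15)
Sutton → [Juniper:11] → Juniper (11)
Return Juniper→Maple: 15.
Total = 2 + 9 + 3 + 13 + 6 + 15 + 11 + 15 = 74.

74 miles along Maple → Knoll → Elm → Easton → Larch → Fenby → Sutton → Juniper → Maple.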